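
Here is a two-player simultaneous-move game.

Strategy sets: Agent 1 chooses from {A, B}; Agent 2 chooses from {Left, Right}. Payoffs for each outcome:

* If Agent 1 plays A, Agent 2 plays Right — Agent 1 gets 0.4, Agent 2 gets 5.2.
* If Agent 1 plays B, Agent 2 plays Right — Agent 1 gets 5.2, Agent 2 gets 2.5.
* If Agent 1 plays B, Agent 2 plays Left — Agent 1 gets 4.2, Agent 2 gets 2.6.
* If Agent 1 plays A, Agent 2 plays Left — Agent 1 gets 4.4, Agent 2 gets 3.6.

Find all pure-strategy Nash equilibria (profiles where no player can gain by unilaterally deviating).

There is no pure-strategy Nash equilibrium.

Mark each player's best response to every combination of opponents' strategies; a profile where every player is best-responding is a pure Nash equilibrium.
Agent 1 against Left: payoffs 4.4, 4.2 → best response A.
Agent 1 against Right: payoffs 0.4, 5.2 → best response B.
Agent 2 against A: payoffs 3.6, 5.2 → best response Right.
Agent 2 against B: payoffs 2.6, 2.5 → best response Left.
No profile is a mutual best response for all players.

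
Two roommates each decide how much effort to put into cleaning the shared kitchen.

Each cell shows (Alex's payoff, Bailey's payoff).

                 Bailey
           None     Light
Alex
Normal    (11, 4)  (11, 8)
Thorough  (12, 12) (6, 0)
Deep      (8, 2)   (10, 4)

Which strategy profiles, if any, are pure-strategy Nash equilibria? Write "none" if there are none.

(Normal, None): Alex can switch to Thorough (11 → 12). Not NE.
(Normal, Light): Alex gets 11, best alternative 10; Bailey gets 8, best alternative 4. No profitable deviation — NE.
(Thorough, None): Alex gets 12, best alternative 11; Bailey gets 12, best alternative 0. No profitable deviation — NE.
(Thorough, Light): Alex can switch to Normal (6 → 11). Not NE.
(Deep, None): Alex can switch to Normal (8 → 11). Not NE.
(Deep, Light): Alex can switch to Normal (10 → 11). Not NE.

Pure-strategy Nash equilibria: (Normal, Light), (Thorough, None)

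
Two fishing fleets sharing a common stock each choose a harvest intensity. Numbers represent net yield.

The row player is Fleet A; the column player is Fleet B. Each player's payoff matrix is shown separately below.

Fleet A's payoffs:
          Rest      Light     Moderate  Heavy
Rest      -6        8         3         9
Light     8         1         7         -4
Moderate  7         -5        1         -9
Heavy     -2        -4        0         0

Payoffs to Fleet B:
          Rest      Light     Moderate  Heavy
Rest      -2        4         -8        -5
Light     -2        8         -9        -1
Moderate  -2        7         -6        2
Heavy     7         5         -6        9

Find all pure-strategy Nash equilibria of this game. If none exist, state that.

The unique pure-strategy Nash equilibrium is (Rest, Light).

Mark each player's best response to every combination of opponents' strategies; a profile where every player is best-responding is a pure Nash equilibrium.
Fleet A against Rest: payoffs -6, 8, 7, -2 → best response Light.
Fleet A against Light: payoffs 8, 1, -5, -4 → best response Rest.
Fleet A against Moderate: payoffs 3, 7, 1, 0 → best response Light.
Fleet A against Heavy: payoffs 9, -4, -9, 0 → best response Rest.
Fleet B against Rest: payoffs -2, 4, -8, -5 → best response Light.
Fleet B against Light: payoffs -2, 8, -9, -1 → best response Light.
Fleet B against Moderate: payoffs -2, 7, -6, 2 → best response Light.
Fleet B against Heavy: payoffs 7, 5, -6, 9 → best response Heavy.
Mutual best responses: (Rest, Light).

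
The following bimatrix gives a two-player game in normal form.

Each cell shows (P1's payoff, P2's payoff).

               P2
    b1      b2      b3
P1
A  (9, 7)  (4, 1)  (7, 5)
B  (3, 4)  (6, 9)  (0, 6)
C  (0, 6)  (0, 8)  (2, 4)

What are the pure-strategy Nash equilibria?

(A, b1): P1 gets 9, best alternative 3; P2 gets 7, best alternative 5. No profitable deviation — NE.
(A, b2): P1 can switch to B (4 → 6). Not NE.
(A, b3): P2 can switch to b1 (5 → 7). Not NE.
(B, b1): P1 can switch to A (3 → 9). Not NE.
(B, b2): P1 gets 6, best alternative 4; P2 gets 9, best alternative 6. No profitable deviation — NE.
(B, b3): P1 can switch to A (0 → 7). Not NE.
(C, b1): P1 can switch to A (0 → 9). Not NE.
(C, b2): P1 can switch to A (0 → 4). Not NE.
(C, b3): P1 can switch to A (2 → 7). Not NE.

(A, b1), (B, b2)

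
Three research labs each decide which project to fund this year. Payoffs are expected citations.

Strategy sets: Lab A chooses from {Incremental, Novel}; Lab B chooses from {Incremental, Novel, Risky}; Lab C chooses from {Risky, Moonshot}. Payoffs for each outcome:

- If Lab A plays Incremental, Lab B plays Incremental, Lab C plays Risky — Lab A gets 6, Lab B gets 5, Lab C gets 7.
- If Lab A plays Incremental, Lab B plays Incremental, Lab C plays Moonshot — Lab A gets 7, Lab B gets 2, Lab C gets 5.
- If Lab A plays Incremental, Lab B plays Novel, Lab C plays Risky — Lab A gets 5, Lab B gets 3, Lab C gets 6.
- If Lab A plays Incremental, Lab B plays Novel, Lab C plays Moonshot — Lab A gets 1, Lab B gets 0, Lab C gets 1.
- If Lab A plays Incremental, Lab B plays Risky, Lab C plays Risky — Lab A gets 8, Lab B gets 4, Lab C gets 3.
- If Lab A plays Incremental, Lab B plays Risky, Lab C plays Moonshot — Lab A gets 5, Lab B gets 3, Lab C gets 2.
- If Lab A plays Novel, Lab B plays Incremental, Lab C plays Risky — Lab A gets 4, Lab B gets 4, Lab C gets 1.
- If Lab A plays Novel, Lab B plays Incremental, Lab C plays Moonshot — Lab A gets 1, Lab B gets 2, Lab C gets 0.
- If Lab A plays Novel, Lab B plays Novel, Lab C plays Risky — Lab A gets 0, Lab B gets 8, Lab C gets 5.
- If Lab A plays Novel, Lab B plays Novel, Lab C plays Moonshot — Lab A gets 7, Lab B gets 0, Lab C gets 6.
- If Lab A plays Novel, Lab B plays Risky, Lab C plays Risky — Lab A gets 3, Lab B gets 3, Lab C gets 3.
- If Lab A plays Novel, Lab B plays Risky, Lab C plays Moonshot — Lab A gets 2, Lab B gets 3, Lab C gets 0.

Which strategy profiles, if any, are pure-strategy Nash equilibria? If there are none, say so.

Check each profile: it is a Nash equilibrium iff no player can strictly gain by switching unilaterally.
(Incremental, Incremental, Risky): Lab A gets 6, best alternative 4; Lab B gets 5, best alternative 4; Lab C gets 7, best alternative 5. No profitable deviation — NE.
(Incremental, Incremental, Moonshot): Lab B can switch to Risky (2 → 3). Not NE.
(Incremental, Novel, Risky): Lab B can switch to Incremental (3 → 5). Not NE.
(Incremental, Novel, Moonshot): Lab A can switch to Novel (1 → 7). Not NE.
(Incremental, Risky, Risky): Lab B can switch to Incremental (4 → 5). Not NE.
(Incremental, Risky, Moonshot): Lab C can switch to Risky (2 → 3). Not NE.
(Novel, Incremental, Risky): Lab A can switch to Incremental (4 → 6). Not NE.
(Novel, Incremental, Moonshot): Lab A can switch to Incremental (1 → 7). Not NE.
(Novel, Novel, Risky): Lab A can switch to Incremental (0 → 5). Not NE.
(The remaining 3 profiles each have a profitable deviation by the same check.)

Pure NE: (Incremental, Incremental, Risky)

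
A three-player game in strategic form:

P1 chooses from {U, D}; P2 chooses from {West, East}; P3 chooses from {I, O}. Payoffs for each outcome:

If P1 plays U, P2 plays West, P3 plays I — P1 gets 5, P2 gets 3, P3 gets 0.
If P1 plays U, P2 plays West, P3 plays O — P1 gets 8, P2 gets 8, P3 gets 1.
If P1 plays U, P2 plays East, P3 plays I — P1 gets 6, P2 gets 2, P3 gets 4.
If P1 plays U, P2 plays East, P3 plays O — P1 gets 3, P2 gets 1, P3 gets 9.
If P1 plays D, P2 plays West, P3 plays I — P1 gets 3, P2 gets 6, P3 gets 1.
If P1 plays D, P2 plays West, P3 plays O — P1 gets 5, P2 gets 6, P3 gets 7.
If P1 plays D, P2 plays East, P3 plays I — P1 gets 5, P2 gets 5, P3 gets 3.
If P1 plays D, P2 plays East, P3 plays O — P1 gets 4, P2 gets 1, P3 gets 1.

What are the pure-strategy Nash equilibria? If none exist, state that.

(U, West, I): P3 can switch to O (0 → 1). Not NE.
(U, West, O): P1 gets 8, best alternative 5; P2 gets 8, best alternative 1; P3 gets 1, best alternative 0. No profitable deviation — NE.
(U, East, I): P2 can switch to West (2 → 3). Not NE.
(U, East, O): P1 can switch to D (3 → 4). Not NE.
(D, West, I): P1 can switch to U (3 → 5). Not NE.
(D, West, O): P1 can switch to U (5 → 8). Not NE.
(D, East, I): P1 can switch to U (5 → 6). Not NE.
(The remaining 1 profile has a profitable deviation by the same check.)

The unique pure-strategy Nash equilibrium is (U, West, O).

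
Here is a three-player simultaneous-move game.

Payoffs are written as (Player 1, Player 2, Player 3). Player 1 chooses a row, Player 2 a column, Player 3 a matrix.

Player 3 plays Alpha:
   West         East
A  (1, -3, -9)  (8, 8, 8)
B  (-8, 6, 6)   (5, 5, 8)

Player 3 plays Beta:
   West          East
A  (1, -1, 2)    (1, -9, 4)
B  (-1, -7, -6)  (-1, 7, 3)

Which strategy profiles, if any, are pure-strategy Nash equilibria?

Mark each player's best response to every combination of opponents' strategies; a profile where every player is best-responding is a pure Nash equilibrium.
Player 1 against (West, Alpha): payoffs 1, -8 → best response A.
Player 1 against (West, Beta): payoffs 1, -1 → best response A.
Player 1 against (East, Alpha): payoffs 8, 5 → best response A.
Player 1 against (East, Beta): payoffs 1, -1 → best response A.
Player 2 against (A, Alpha): payoffs -3, 8 → best response East.
Player 2 against (A, Beta): payoffs -1, -9 → best response West.
Player 2 against (B, Alpha): payoffs 6, 5 → best response West.
Player 2 against (B, Beta): payoffs -7, 7 → best response East.
Player 3 against (A, West): payoffs -9, 2 → best response Beta.
Player 3 against (A, East): payoffs 8, 4 → best response Alpha.
Player 3 against (B, West): payoffs 6, -6 → best response Alpha.
Player 3 against (B, East): payoffs 8, 3 → best response Alpha.
Mutual best responses: (A, West, Beta); (A, East, Alpha).

Pure-strategy Nash equilibria: (A, West, Beta); (A, East, Alpha)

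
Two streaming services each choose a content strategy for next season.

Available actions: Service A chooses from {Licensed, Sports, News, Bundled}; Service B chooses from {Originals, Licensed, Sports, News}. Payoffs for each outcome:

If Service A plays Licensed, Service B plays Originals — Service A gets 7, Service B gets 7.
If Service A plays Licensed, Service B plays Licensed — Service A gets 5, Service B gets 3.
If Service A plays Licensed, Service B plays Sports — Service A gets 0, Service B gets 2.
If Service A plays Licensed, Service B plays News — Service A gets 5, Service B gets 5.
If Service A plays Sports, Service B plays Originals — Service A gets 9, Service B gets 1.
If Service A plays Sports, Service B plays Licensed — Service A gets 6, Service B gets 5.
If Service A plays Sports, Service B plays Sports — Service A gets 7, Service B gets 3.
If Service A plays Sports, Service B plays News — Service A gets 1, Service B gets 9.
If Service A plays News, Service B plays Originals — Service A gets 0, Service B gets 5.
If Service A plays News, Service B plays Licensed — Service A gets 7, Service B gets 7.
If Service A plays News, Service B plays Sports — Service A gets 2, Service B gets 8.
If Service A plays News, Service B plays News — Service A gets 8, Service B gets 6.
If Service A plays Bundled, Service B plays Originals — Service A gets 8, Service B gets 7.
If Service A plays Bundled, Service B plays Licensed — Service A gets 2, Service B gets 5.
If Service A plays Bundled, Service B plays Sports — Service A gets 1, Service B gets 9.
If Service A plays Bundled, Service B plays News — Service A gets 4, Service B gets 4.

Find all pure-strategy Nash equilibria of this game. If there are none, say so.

No pure-strategy Nash equilibrium.

Service A against Originals: payoffs 7, 9, 0, 8 → best response Sports.
Service A against Licensed: payoffs 5, 6, 7, 2 → best response News.
Service A against Sports: payoffs 0, 7, 2, 1 → best response Sports.
Service A against News: payoffs 5, 1, 8, 4 → best response News.
Service B against Licensed: payoffs 7, 3, 2, 5 → best response Originals.
Service B against Sports: payoffs 1, 5, 3, 9 → best response News.
Service B against News: payoffs 5, 7, 8, 6 → best response Sports.
Service B against Bundled: payoffs 7, 5, 9, 4 → best response Sports.
No profile is a mutual best response for all players.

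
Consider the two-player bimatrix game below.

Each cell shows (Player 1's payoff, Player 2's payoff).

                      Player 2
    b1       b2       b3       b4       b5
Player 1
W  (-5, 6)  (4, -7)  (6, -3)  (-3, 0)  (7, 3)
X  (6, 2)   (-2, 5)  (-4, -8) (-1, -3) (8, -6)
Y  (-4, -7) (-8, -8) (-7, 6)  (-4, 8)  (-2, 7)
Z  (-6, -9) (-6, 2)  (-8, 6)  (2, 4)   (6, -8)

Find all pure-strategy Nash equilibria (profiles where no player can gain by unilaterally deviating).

Check each profile: it is a Nash equilibrium iff no player can strictly gain by switching unilaterally.
(W, b1): Player 1 can switch to X (-5 → 6). Not NE.
(W, b2): Player 2 can switch to b1 (-7 → 6). Not NE.
(W, b3): Player 2 can switch to b1 (-3 → 6). Not NE.
(W, b4): Player 1 can switch to X (-3 → -1). Not NE.
(W, b5): Player 1 can switch to X (7 → 8). Not NE.
(X, b1): Player 2 can switch to b2 (2 → 5). Not NE.
(X, b2): Player 1 can switch to W (-2 → 4). Not NE.
(X, b3): Player 1 can switch to W (-4 → 6). Not NE.
(X, b4): Player 1 can switch to Z (-1 → 2). Not NE.
(X, b5): Player 2 can switch to b1 (-6 → 2). Not NE.
(Y, b1): Player 1 can switch to X (-4 → 6). Not NE.
(Y, b2): Player 1 can switch to W (-8 → 4). Not NE.
(The remaining 8 profiles each have a profitable deviation by the same check.)

There is no pure-strategy Nash equilibrium.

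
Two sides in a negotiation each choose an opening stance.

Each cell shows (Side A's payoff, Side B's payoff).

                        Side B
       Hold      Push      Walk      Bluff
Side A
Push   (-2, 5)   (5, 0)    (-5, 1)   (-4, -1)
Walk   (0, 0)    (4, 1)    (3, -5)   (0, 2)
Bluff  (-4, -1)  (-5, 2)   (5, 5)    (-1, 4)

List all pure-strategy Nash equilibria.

Pure-strategy Nash equilibria: (Walk, Bluff); (Bluff, Walk)

Side A against Hold: payoffs -2, 0, -4 → best response Walk.
Side A against Push: payoffs 5, 4, -5 → best response Push.
Side A against Walk: payoffs -5, 3, 5 → best response Bluff.
Side A against Bluff: payoffs -4, 0, -1 → best response Walk.
Side B against Push: payoffs 5, 0, 1, -1 → best response Hold.
Side B against Walk: payoffs 0, 1, -5, 2 → best response Bluff.
Side B against Bluff: payoffs -1, 2, 5, 4 → best response Walk.
Mutual best responses: (Walk, Bluff); (Bluff, Walk).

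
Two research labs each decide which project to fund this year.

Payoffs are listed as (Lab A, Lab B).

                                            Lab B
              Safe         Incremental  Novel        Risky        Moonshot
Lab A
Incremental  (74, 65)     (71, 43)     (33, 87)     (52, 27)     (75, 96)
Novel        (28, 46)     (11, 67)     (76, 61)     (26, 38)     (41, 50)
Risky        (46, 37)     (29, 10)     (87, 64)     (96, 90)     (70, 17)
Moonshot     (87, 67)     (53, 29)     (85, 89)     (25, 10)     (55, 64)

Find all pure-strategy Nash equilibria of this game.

Lab A against Safe: payoffs 74, 28, 46, 87 → best response Moonshot.
Lab A against Incremental: payoffs 71, 11, 29, 53 → best response Incremental.
Lab A against Novel: payoffs 33, 76, 87, 85 → best response Risky.
Lab A against Risky: payoffs 52, 26, 96, 25 → best response Risky.
Lab A against Moonshot: payoffs 75, 41, 70, 55 → best response Incremental.
Lab B against Incremental: payoffs 65, 43, 87, 27, 96 → best response Moonshot.
Lab B against Novel: payoffs 46, 67, 61, 38, 50 → best response Incremental.
Lab B against Risky: payoffs 37, 10, 64, 90, 17 → best response Risky.
Lab B against Moonshot: payoffs 67, 29, 89, 10, 64 → best response Novel.
Mutual best responses: (Incremental, Moonshot); (Risky, Risky).

The pure Nash equilibria are (Incremental, Moonshot) and (Risky, Risky).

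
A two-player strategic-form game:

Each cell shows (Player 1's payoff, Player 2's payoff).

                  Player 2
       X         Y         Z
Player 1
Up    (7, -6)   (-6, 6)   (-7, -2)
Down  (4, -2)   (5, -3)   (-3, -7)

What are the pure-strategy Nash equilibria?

(Up, X): Player 2 can switch to Y (-6 → 6). Not NE.
(Up, Y): Player 1 can switch to Down (-6 → 5). Not NE.
(Up, Z): Player 1 can switch to Down (-7 → -3). Not NE.
(Down, X): Player 1 can switch to Up (4 → 7). Not NE.
(Down, Y): Player 2 can switch to X (-3 → -2). Not NE.
(Down, Z): Player 2 can switch to X (-7 → -2). Not NE.

No pure-strategy Nash equilibrium.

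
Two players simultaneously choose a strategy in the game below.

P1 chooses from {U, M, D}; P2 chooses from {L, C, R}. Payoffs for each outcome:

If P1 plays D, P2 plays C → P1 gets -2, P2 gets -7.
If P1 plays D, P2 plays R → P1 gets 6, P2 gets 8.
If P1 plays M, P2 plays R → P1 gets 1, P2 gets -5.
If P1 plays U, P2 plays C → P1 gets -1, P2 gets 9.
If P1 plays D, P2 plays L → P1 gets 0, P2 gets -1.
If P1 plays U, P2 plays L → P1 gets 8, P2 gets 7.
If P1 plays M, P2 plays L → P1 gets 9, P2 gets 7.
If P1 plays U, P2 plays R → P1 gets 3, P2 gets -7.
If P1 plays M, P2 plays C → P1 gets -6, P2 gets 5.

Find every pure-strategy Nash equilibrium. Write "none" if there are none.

P1 against L: payoffs 8, 9, 0 → best response M.
P1 against C: payoffs -1, -6, -2 → best response U.
P1 against R: payoffs 3, 1, 6 → best response D.
P2 against U: payoffs 7, 9, -7 → best response C.
P2 against M: payoffs 7, 5, -5 → best response L.
P2 against D: payoffs -1, -7, 8 → best response R.
Mutual best responses: (U, C); (M, L); (D, R).

Pure-strategy Nash equilibria: (U, C), (M, L), (D, R)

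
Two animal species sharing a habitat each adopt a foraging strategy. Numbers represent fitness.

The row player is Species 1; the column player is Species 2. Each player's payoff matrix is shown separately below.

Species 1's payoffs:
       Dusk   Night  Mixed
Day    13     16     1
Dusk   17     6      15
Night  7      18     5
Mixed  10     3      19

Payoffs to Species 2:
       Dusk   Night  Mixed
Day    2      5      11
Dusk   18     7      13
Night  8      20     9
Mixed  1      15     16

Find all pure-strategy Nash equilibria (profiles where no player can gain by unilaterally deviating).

The pure Nash equilibria are (Dusk, Dusk), (Night, Night), (Mixed, Mixed).

Species 1 against Dusk: payoffs 13, 17, 7, 10 → best response Dusk.
Species 1 against Night: payoffs 16, 6, 18, 3 → best response Night.
Species 1 against Mixed: payoffs 1, 15, 5, 19 → best response Mixed.
Species 2 against Day: payoffs 2, 5, 11 → best response Mixed.
Species 2 against Dusk: payoffs 18, 7, 13 → best response Dusk.
Species 2 against Night: payoffs 8, 20, 9 → best response Night.
Species 2 against Mixed: payoffs 1, 15, 16 → best response Mixed.
Mutual best responses: (Dusk, Dusk); (Night, Night); (Mixed, Mixed).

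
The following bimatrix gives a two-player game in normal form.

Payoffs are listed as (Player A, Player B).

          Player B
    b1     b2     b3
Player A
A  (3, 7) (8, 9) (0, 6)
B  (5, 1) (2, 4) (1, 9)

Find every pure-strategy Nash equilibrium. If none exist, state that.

The pure Nash equilibria are (A, b2); (B, b3).

For each player, find the best response to each opponent profile; mutual best responses are the pure NE.
Player A against b1: payoffs 3, 5 → best response B.
Player A against b2: payoffs 8, 2 → best response A.
Player A against b3: payoffs 0, 1 → best response B.
Player B against A: payoffs 7, 9, 6 → best response b2.
Player B against B: payoffs 1, 4, 9 → best response b3.
Mutual best responses: (A, b2); (B, b3).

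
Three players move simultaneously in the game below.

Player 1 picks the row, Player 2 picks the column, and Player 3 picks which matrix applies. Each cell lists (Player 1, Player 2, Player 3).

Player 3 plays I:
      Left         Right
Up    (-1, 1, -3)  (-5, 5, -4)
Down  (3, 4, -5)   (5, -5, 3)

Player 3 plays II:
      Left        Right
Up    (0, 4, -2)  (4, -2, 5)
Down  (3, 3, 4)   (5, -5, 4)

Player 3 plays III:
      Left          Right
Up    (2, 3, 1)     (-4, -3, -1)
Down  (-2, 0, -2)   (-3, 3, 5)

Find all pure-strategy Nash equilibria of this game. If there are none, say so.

Mark each player's best response to every combination of opponents' strategies; a profile where every player is best-responding is a pure Nash equilibrium.
Player 1 against (Left, I): payoffs -1, 3 → best response Down.
Player 1 against (Left, II): payoffs 0, 3 → best response Down.
Player 1 against (Left, III): payoffs 2, -2 → best response Up.
Player 1 against (Right, I): payoffs -5, 5 → best response Down.
Player 1 against (Right, II): payoffs 4, 5 → best response Down.
Player 1 against (Right, III): payoffs -4, -3 → best response Down.
Player 2 against (Up, I): payoffs 1, 5 → best response Right.
Player 2 against (Up, II): payoffs 4, -2 → best response Left.
Player 2 against (Up, III): payoffs 3, -3 → best response Left.
Player 2 against (Down, I): payoffs 4, -5 → best response Left.
Player 2 against (Down, II): payoffs 3, -5 → best response Left.
Player 2 against (Down, III): payoffs 0, 3 → best response Right.
Player 3 against (Up, Left): payoffs -3, -2, 1 → best response III.
Player 3 against (Up, Right): payoffs -4, 5, -1 → best response II.
Player 3 against (Down, Left): payoffs -5, 4, -2 → best response II.
Player 3 against (Down, Right): payoffs 3, 4, 5 → best response III.
Mutual best responses: (Up, Left, III); (Down, Left, II); (Down, Right, III).

The pure Nash equilibria are (Up, Left, III), (Down, Left, II), (Down, Right, III).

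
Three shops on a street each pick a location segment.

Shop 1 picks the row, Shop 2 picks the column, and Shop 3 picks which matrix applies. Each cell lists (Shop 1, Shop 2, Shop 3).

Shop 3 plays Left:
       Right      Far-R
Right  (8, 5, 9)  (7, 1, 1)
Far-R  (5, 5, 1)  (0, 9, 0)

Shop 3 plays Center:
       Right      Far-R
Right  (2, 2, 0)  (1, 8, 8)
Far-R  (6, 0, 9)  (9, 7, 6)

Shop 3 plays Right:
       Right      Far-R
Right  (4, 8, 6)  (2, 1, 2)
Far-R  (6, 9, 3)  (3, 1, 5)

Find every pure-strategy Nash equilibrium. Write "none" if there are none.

Shop 1 against (Right, Left): payoffs 8, 5 → best response Right.
Shop 1 against (Right, Center): payoffs 2, 6 → best response Far-R.
Shop 1 against (Right, Right): payoffs 4, 6 → best response Far-R.
Shop 1 against (Far-R, Left): payoffs 7, 0 → best response Right.
Shop 1 against (Far-R, Center): payoffs 1, 9 → best response Far-R.
Shop 1 against (Far-R, Right): payoffs 2, 3 → best response Far-R.
Shop 2 against (Right, Left): payoffs 5, 1 → best response Right.
Shop 2 against (Right, Center): payoffs 2, 8 → best response Far-R.
Shop 2 against (Right, Right): payoffs 8, 1 → best response Right.
Shop 2 against (Far-R, Left): payoffs 5, 9 → best response Far-R.
Shop 2 against (Far-R, Center): payoffs 0, 7 → best response Far-R.
Shop 2 against (Far-R, Right): payoffs 9, 1 → best response Right.
Shop 3 against (Right, Right): payoffs 9, 0, 6 → best response Left.
Shop 3 against (Right, Far-R): payoffs 1, 8, 2 → best response Center.
Shop 3 against (Far-R, Right): payoffs 1, 9, 3 → best response Center.
Shop 3 against (Far-R, Far-R): payoffs 0, 6, 5 → best response Center.
Mutual best responses: (Right, Right, Left); (Far-R, Far-R, Center).

(Right, Right, Left); (Far-R, Far-R, Center)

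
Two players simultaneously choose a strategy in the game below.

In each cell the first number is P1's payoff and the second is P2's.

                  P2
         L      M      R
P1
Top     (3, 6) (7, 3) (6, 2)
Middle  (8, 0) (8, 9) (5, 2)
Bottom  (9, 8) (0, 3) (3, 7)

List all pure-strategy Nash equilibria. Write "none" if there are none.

P1 against L: payoffs 3, 8, 9 → best response Bottom.
P1 against M: payoffs 7, 8, 0 → best response Middle.
P1 against R: payoffs 6, 5, 3 → best response Top.
P2 against Top: payoffs 6, 3, 2 → best response L.
P2 against Middle: payoffs 0, 9, 2 → best response M.
P2 against Bottom: payoffs 8, 3, 7 → best response L.
Mutual best responses: (Middle, M); (Bottom, L).

The pure Nash equilibria are (Middle, M), (Bottom, L).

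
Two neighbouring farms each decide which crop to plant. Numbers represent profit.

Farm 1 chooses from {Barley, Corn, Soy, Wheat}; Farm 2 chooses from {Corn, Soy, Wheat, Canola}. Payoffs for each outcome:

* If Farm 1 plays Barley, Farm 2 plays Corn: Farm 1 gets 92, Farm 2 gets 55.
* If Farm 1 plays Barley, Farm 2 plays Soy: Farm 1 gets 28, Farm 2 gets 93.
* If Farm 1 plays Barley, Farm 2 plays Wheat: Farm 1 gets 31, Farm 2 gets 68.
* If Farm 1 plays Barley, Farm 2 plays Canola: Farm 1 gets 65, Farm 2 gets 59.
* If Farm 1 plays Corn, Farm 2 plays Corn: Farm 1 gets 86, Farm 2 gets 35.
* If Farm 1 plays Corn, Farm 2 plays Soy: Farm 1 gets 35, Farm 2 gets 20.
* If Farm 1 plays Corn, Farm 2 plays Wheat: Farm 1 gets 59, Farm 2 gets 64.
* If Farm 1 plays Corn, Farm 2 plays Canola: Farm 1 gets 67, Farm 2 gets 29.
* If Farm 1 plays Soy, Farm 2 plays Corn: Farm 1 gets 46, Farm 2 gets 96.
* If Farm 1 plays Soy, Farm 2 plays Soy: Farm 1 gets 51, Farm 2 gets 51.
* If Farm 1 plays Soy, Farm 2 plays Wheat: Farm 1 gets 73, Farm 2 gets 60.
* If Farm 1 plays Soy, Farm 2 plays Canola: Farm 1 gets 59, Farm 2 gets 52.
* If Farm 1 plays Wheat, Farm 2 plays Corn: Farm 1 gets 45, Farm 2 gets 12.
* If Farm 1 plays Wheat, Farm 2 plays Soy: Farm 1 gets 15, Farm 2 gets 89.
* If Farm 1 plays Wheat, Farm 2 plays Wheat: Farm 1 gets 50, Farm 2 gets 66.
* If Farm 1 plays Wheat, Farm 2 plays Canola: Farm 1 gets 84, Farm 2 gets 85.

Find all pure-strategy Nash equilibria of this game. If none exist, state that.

none

Farm 1 against Corn: payoffs 92, 86, 46, 45 → best response Barley.
Farm 1 against Soy: payoffs 28, 35, 51, 15 → best response Soy.
Farm 1 against Wheat: payoffs 31, 59, 73, 50 → best response Soy.
Farm 1 against Canola: payoffs 65, 67, 59, 84 → best response Wheat.
Farm 2 against Barley: payoffs 55, 93, 68, 59 → best response Soy.
Farm 2 against Corn: payoffs 35, 20, 64, 29 → best response Wheat.
Farm 2 against Soy: payoffs 96, 51, 60, 52 → best response Corn.
Farm 2 against Wheat: payoffs 12, 89, 66, 85 → best response Soy.
No profile is a mutual best response for all players.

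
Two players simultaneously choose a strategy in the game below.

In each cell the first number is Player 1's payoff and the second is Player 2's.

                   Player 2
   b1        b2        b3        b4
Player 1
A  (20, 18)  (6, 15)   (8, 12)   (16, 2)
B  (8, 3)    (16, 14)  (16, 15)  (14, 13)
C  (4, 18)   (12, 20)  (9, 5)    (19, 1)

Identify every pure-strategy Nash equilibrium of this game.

(A, b1): Player 1 gets 20, best alternative 8; Player 2 gets 18, best alternative 15. No profitable deviation — NE.
(A, b2): Player 1 can switch to B (6 → 16). Not NE.
(A, b3): Player 1 can switch to B (8 → 16). Not NE.
(A, b4): Player 1 can switch to C (16 → 19). Not NE.
(B, b1): Player 1 can switch to A (8 → 20). Not NE.
(B, b2): Player 2 can switch to b3 (14 → 15). Not NE.
(B, b3): Player 1 gets 16, best alternative 9; Player 2 gets 15, best alternative 14. No profitable deviation — NE.
(B, b4): Player 1 can switch to A (14 → 16). Not NE.
(C, b1): Player 1 can switch to A (4 → 20). Not NE.
(C, b2): Player 1 can switch to B (12 → 16). Not NE.
(C, b3): Player 1 can switch to B (9 → 16). Not NE.
(C, b4): Player 2 can switch to b1 (1 → 18). Not NE.

The pure Nash equilibria are (A, b1), (B, b3).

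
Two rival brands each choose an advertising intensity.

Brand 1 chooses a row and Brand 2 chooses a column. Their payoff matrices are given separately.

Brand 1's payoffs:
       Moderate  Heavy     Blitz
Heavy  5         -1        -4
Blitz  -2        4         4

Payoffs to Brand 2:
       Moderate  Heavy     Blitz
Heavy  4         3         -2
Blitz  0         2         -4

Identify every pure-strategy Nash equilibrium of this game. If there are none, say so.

For each strategy profile, look for a profitable unilateral deviation.
(Heavy, Moderate): Brand 1 gets 5, best alternative -2; Brand 2 gets 4, best alternative 3. No profitable deviation — NE.
(Heavy, Heavy): Brand 1 can switch to Blitz (-1 → 4). Not NE.
(Heavy, Blitz): Brand 1 can switch to Blitz (-4 → 4). Not NE.
(Blitz, Moderate): Brand 1 can switch to Heavy (-2 → 5). Not NE.
(Blitz, Heavy): Brand 1 gets 4, best alternative -1; Brand 2 gets 2, best alternative 0. No profitable deviation — NE.
(Blitz, Blitz): Brand 2 can switch to Moderate (-4 → 0). Not NE.

The pure Nash equilibria are (Heavy, Moderate) and (Blitz, Heavy).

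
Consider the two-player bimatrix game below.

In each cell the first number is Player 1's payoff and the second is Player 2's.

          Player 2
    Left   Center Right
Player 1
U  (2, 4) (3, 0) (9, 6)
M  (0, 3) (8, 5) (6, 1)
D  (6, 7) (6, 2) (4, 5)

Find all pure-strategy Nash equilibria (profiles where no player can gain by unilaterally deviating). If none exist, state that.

The pure Nash equilibria are (U, Right); (M, Center); (D, Left).

Player 1 against Left: payoffs 2, 0, 6 → best response D.
Player 1 against Center: payoffs 3, 8, 6 → best response M.
Player 1 against Right: payoffs 9, 6, 4 → best response U.
Player 2 against U: payoffs 4, 0, 6 → best response Right.
Player 2 against M: payoffs 3, 5, 1 → best response Center.
Player 2 against D: payoffs 7, 2, 5 → best response Left.
Mutual best responses: (U, Right); (M, Center); (D, Left).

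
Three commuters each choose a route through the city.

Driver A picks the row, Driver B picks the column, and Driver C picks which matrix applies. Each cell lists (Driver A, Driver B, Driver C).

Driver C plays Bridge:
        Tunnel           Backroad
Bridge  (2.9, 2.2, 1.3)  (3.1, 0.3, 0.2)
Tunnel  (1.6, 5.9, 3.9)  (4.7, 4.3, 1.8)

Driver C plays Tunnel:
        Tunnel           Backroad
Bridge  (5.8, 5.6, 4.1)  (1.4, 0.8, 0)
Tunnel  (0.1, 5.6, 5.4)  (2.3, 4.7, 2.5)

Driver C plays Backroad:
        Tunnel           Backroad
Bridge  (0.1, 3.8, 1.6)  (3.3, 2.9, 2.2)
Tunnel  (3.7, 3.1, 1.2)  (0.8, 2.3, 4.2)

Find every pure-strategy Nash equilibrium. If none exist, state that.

The unique pure-strategy Nash equilibrium is (Bridge, Tunnel, Tunnel).

Driver A against (Tunnel, Bridge): payoffs 2.9, 1.6 → best response Bridge.
Driver A against (Tunnel, Tunnel): payoffs 5.8, 0.1 → best response Bridge.
Driver A against (Tunnel, Backroad): payoffs 0.1, 3.7 → best response Tunnel.
Driver A against (Backroad, Bridge): payoffs 3.1, 4.7 → best response Tunnel.
Driver A against (Backroad, Tunnel): payoffs 1.4, 2.3 → best response Tunnel.
Driver A against (Backroad, Backroad): payoffs 3.3, 0.8 → best response Bridge.
Driver B against (Bridge, Bridge): payoffs 2.2, 0.3 → best response Tunnel.
Driver B against (Bridge, Tunnel): payoffs 5.6, 0.8 → best response Tunnel.
Driver B against (Bridge, Backroad): payoffs 3.8, 2.9 → best response Tunnel.
Driver B against (Tunnel, Bridge): payoffs 5.9, 4.3 → best response Tunnel.
Driver B against (Tunnel, Tunnel): payoffs 5.6, 4.7 → best response Tunnel.
Driver B against (Tunnel, Backroad): payoffs 3.1, 2.3 → best response Tunnel.
Driver C against (Bridge, Tunnel): payoffs 1.3, 4.1, 1.6 → best response Tunnel.
Driver C against (Bridge, Backroad): payoffs 0.2, 0, 2.2 → best response Backroad.
Driver C against (Tunnel, Tunnel): payoffs 3.9, 5.4, 1.2 → best response Tunnel.
Driver C against (Tunnel, Backroad): payoffs 1.8, 2.5, 4.2 → best response Backroad.
Mutual best responses: (Bridge, Tunnel, Tunnel).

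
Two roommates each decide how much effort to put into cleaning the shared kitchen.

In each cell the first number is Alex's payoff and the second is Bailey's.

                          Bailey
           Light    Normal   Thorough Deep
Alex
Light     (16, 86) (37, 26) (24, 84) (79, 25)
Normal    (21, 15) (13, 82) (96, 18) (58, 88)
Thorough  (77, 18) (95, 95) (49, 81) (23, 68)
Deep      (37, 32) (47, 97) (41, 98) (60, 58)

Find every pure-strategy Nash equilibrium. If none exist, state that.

(Thorough, Normal)

For each player, find the best response to each opponent profile; mutual best responses are the pure NE.
Alex against Light: payoffs 16, 21, 77, 37 → best response Thorough.
Alex against Normal: payoffs 37, 13, 95, 47 → best response Thorough.
Alex against Thorough: payoffs 24, 96, 49, 41 → best response Normal.
Alex against Deep: payoffs 79, 58, 23, 60 → best response Light.
Bailey against Light: payoffs 86, 26, 84, 25 → best response Light.
Bailey against Normal: payoffs 15, 82, 18, 88 → best response Deep.
Bailey against Thorough: payoffs 18, 95, 81, 68 → best response Normal.
Bailey against Deep: payoffs 32, 97, 98, 58 → best response Thorough.
Mutual best responses: (Thorough, Normal).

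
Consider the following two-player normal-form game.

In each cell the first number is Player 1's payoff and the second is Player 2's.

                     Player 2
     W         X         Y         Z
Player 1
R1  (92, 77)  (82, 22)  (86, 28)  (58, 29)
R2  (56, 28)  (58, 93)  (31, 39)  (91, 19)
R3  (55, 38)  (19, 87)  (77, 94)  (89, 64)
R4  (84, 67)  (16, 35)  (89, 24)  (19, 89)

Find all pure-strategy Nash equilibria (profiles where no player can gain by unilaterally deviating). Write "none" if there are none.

Pure NE: (R1, W)

(R1, W): Player 1 gets 92, best alternative 84; Player 2 gets 77, best alternative 29. No profitable deviation — NE.
(R1, X): Player 2 can switch to W (22 → 77). Not NE.
(R1, Y): Player 1 can switch to R4 (86 → 89). Not NE.
(R1, Z): Player 1 can switch to R2 (58 → 91). Not NE.
(R2, W): Player 1 can switch to R1 (56 → 92). Not NE.
(R2, X): Player 1 can switch to R1 (58 → 82). Not NE.
(R2, Y): Player 1 can switch to R1 (31 → 86). Not NE.
(R2, Z): Player 2 can switch to W (19 → 28). Not NE.
(R3, W): Player 1 can switch to R1 (55 → 92). Not NE.
(R3, X): Player 1 can switch to R1 (19 → 82). Not NE.
(R3, Y): Player 1 can switch to R1 (77 → 86). Not NE.
(The remaining 5 profiles each have a profitable deviation by the same check.)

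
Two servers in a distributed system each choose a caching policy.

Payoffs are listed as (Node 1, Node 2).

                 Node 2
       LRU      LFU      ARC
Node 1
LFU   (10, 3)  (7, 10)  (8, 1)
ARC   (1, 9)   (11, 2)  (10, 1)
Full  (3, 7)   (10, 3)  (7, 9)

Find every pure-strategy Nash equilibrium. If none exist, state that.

No pure-strategy Nash equilibrium.

Node 1 against LRU: payoffs 10, 1, 3 → best response LFU.
Node 1 against LFU: payoffs 7, 11, 10 → best response ARC.
Node 1 against ARC: payoffs 8, 10, 7 → best response ARC.
Node 2 against LFU: payoffs 3, 10, 1 → best response LFU.
Node 2 against ARC: payoffs 9, 2, 1 → best response LRU.
Node 2 against Full: payoffs 7, 3, 9 → best response ARC.
No profile is a mutual best response for all players.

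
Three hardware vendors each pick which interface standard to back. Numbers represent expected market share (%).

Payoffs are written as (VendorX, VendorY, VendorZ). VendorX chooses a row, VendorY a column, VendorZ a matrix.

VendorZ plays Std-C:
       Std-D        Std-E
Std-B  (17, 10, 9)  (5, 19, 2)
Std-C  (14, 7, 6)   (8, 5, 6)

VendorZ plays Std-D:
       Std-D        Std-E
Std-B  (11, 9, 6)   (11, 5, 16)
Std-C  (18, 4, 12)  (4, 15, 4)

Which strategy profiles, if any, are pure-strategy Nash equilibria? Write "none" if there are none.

No pure-strategy Nash equilibrium.

For each strategy profile, look for a profitable unilateral deviation.
(Std-B, Std-D, Std-C): VendorY can switch to Std-E (10 → 19). Not NE.
(Std-B, Std-D, Std-D): VendorX can switch to Std-C (11 → 18). Not NE.
(Std-B, Std-E, Std-C): VendorX can switch to Std-C (5 → 8). Not NE.
(Std-B, Std-E, Std-D): VendorY can switch to Std-D (5 → 9). Not NE.
(Std-C, Std-D, Std-C): VendorX can switch to Std-B (14 → 17). Not NE.
(Std-C, Std-D, Std-D): VendorY can switch to Std-E (4 → 15). Not NE.
(The remaining 2 profiles each have a profitable deviation by the same check.)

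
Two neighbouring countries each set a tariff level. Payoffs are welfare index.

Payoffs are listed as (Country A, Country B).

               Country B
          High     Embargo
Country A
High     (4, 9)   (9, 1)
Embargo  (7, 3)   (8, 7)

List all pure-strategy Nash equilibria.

No pure-strategy Nash equilibrium.

(High, High): Country A can switch to Embargo (4 → 7). Not NE.
(High, Embargo): Country B can switch to High (1 → 9). Not NE.
(Embargo, High): Country B can switch to Embargo (3 → 7). Not NE.
(Embargo, Embargo): Country A can switch to High (8 → 9). Not NE.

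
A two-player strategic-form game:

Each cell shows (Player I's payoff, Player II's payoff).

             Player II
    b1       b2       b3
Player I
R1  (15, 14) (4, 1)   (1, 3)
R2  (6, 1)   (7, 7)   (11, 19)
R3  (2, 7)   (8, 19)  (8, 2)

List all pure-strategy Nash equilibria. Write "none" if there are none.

For each player, find the best response to each opponent profile; mutual best responses are the pure NE.
Player I against b1: payoffs 15, 6, 2 → best response R1.
Player I against b2: payoffs 4, 7, 8 → best response R3.
Player I against b3: payoffs 1, 11, 8 → best response R2.
Player II against R1: payoffs 14, 1, 3 → best response b1.
Player II against R2: payoffs 1, 7, 19 → best response b3.
Player II against R3: payoffs 7, 19, 2 → best response b2.
Mutual best responses: (R1, b1); (R2, b3); (R3, b2).

Pure-strategy Nash equilibria: (R1, b1); (R2, b3); (R3, b2)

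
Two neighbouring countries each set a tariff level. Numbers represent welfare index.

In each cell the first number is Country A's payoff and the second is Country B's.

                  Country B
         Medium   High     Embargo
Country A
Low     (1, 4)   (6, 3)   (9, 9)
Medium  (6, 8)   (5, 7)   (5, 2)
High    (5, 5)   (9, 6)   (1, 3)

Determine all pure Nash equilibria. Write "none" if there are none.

(Low, Medium): Country A can switch to Medium (1 → 6). Not NE.
(Low, High): Country A can switch to High (6 → 9). Not NE.
(Low, Embargo): Country A gets 9, best alternative 5; Country B gets 9, best alternative 4. No profitable deviation — NE.
(Medium, Medium): Country A gets 6, best alternative 5; Country B gets 8, best alternative 7. No profitable deviation — NE.
(Medium, High): Country A can switch to Low (5 → 6). Not NE.
(Medium, Embargo): Country A can switch to Low (5 → 9). Not NE.
(High, Medium): Country A can switch to Medium (5 → 6). Not NE.
(High, High): Country A gets 9, best alternative 6; Country B gets 6, best alternative 5. No profitable deviation — NE.
(High, Embargo): Country A can switch to Low (1 → 9). Not NE.

The pure Nash equilibria are (Low, Embargo) and (Medium, Medium) and (High, High).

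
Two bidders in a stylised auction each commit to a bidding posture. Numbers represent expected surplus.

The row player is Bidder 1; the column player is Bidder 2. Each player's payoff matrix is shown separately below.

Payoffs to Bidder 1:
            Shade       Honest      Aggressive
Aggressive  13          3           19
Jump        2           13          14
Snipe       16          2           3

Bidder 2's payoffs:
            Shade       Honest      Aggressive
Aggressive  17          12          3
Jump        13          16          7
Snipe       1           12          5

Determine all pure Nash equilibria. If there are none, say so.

Check each profile: it is a Nash equilibrium iff no player can strictly gain by switching unilaterally.
(Aggressive, Shade): Bidder 1 can switch to Snipe (13 → 16). Not NE.
(Aggressive, Honest): Bidder 1 can switch to Jump (3 → 13). Not NE.
(Aggressive, Aggressive): Bidder 2 can switch to Shade (3 → 17). Not NE.
(Jump, Shade): Bidder 1 can switch to Aggressive (2 → 13). Not NE.
(Jump, Honest): Bidder 1 gets 13, best alternative 3; Bidder 2 gets 16, best alternative 13. No profitable deviation — NE.
(Jump, Aggressive): Bidder 1 can switch to Aggressive (14 → 19). Not NE.
(Snipe, Shade): Bidder 2 can switch to Honest (1 → 12). Not NE.
(Snipe, Honest): Bidder 1 can switch to Aggressive (2 → 3). Not NE.
(Snipe, Aggressive): Bidder 1 can switch to Aggressive (3 → 19). Not NE.

Pure NE: (Jump, Honest)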